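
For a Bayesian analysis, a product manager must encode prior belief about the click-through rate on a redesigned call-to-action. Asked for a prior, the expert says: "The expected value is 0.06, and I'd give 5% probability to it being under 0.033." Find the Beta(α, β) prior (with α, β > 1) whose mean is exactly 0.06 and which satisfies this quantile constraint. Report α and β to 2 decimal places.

α ≈ 9.90, β ≈ 155.18

With mean 0.06 fixed, write α = 0.06s, β = 0.94s where s = α+β.
Need P(θ < 0.033) = 0.05 under Beta(0.06s, 0.94s). Normal approximation: (q−m)/√(m(1−m)/s) ≈ z_{0.05} = -1.64, so s ≈ 0.06·0.94·(-1.64)²/(0.033−0.06)² = 209.3.
At s = 209.3: P(θ<0.033) ≈ 0.030. Adjusting to match 0.05 gives s ≈ 165.08.
So α = 0.06·165.08 ≈ 9.90, β = 0.94·165.08 ≈ 155.18.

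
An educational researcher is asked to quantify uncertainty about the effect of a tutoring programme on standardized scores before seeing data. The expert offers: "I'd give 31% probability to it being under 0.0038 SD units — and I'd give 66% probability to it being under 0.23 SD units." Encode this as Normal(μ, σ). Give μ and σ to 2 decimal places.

The p-quantile of Normal(μ,σ) is μ + z_p·σ, with z_{0.31} = -0.4959 and z_{0.66} = 0.4125.
Eliminate σ: μ = (z₂·x₁ − z₁·x₂)/(z₂ − z₁) = (0.4125·0.0038 − (-0.4959)·0.23)/0.9083 = 0.13.
Then σ = (x₂ − x₁)/(z₂ − z₁) = (0.23 − 0.0038)/0.9083 = 0.25.

μ = 0.13, σ = 0.25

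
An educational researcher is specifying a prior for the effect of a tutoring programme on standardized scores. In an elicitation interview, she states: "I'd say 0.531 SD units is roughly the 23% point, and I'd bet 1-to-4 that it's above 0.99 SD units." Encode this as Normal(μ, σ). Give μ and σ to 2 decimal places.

The p-quantile of Normal(μ,σ) is μ + z_p·σ, with z_{0.23} = -0.7388 and z_{0.8} = 0.8416.
Eliminate σ: μ = (z₂·x₁ − z₁·x₂)/(z₂ − z₁) = (0.8416·0.531 − (-0.7388)·0.99)/1.58 = 0.75.
Then σ = (x₂ − x₁)/(z₂ − z₁) = (0.99 − 0.531)/1.58 = 0.29.

μ = 0.75, σ = 0.29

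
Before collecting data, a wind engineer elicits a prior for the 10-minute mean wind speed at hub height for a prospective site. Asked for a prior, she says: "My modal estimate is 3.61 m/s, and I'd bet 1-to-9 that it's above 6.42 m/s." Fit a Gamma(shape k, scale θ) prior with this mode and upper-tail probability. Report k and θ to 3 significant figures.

Gamma(k,θ) with k>1 has mode (k−1)θ, so θ = 3.61/(k−1).
Need P(X < 6.42) = 0.9 with θ tied to k this way. Start at k = 2, θ = 3.61: P(X<6.42) ≈ 0.531.
Too low — raise k to concentrate. Iterating converges to k ≈ 6.74.
Then θ = 3.61/(6.74−1) ≈ 0.629.

k ≈ 6.74, θ ≈ 0.629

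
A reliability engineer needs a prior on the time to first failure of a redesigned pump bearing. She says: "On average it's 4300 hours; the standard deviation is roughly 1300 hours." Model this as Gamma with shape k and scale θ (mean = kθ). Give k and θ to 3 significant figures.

For Gamma(k, scale θ): mean = kθ, variance = kθ², so CV = 1/√k.
CV = SD/mean = 1300/4300 = 0.3023, hence k = 1/CV² = 10.9.
Then θ = mean/k = 4300/10.9 = 393.

k ≈ 10.9, θ ≈ 393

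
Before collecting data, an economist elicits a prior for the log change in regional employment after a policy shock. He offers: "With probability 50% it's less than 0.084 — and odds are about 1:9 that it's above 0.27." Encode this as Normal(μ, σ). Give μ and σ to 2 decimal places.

μ = 0.08, σ = 0.15

For Normal(μ,σ), the p-quantile is μ + z_p·σ. Here z_{0.5} = 0, z_{0.9} = 1.282.
So 0.084 = μ + 0σ and 0.27 = μ + 1.282σ.
Subtracting: σ = (0.27 − 0.084)/(1.282 − (0)) = 0.15.
Then μ = 0.084 − (0)·0.15 = 0.08.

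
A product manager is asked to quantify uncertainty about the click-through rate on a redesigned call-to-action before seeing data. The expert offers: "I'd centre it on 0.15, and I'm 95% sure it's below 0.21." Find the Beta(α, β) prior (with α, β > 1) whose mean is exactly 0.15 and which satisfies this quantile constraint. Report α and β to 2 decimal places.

With mean 0.15 fixed, write α = 0.15s, β = 0.85s where s = α+β.
Need P(θ < 0.21) = 0.95 under Beta(0.15s, 0.85s). Normal approximation: (q−m)/√(m(1−m)/s) ≈ z_{0.95} = 1.64, so s ≈ 0.15·0.85·(1.64)²/(0.21−0.15)² = 95.8.
At s = 95.8: P(θ<0.21) ≈ 0.941. Adjusting to match 0.95 gives s ≈ 107.14.
So α = 0.15·107.14 ≈ 16.07, β = 0.85·107.14 ≈ 91.07.

α ≈ 16.07, β ≈ 91.07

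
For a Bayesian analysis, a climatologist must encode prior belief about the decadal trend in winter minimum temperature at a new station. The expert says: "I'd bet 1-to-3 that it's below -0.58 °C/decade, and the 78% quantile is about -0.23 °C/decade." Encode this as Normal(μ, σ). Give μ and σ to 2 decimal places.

The p-quantile of Normal(μ,σ) is μ + z_p·σ, with z_{0.25} = -0.6745 and z_{0.78} = 0.7722.
Eliminate σ: μ = (z₂·x₁ − z₁·x₂)/(z₂ − z₁) = (0.7722·-0.58 − (-0.6745)·-0.23)/1.447 = -0.42.
Then σ = (x₂ − x₁)/(z₂ − z₁) = (-0.23 − -0.58)/1.447 = 0.24.

μ = -0.42, σ = 0.24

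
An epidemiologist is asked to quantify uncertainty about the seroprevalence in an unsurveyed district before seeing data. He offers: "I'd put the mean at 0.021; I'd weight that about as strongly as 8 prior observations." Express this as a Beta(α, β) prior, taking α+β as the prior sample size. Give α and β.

α = 0.168, β = 7.832

Under the effective-sample-size interpretation, Beta(α, β) has prior mean α/(α+β) and prior sample size α+β.
So α+β = 8 and α/(α+β) = 0.021, giving α = 0.021·8 = 0.168 and β = 8 − 0.168 = 7.832.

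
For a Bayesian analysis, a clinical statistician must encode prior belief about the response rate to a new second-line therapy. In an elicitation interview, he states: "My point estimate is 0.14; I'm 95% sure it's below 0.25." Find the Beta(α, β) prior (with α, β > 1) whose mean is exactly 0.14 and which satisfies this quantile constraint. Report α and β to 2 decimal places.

With mean 0.14 fixed, write α = 0.14s, β = 0.86s where s = α+β.
Need P(θ < 0.25) = 0.95 under Beta(0.14s, 0.86s). Normal approximation: (q−m)/√(m(1−m)/s) ≈ z_{0.95} = 1.64, so s ≈ 0.14·0.86·(1.64)²/(0.25−0.14)² = 26.9.
At s = 26.9: P(θ<0.25) ≈ 0.935. Adjusting to match 0.95 gives s ≈ 32.48.
So α = 0.14·32.48 ≈ 4.55, β = 0.86·32.48 ≈ 27.93.

α ≈ 4.55, β ≈ 27.93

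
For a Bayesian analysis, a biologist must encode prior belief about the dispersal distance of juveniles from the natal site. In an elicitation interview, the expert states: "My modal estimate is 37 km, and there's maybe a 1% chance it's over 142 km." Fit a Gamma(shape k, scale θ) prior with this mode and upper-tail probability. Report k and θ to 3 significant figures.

k ≈ 3.34, θ ≈ 15.8

Gamma(k,θ) with k>1 has mode (k−1)θ, so θ = 37/(k−1).
Need P(X < 142) = 0.99 with θ tied to k this way. Start at k = 2, θ = 37: P(X<142) ≈ 0.896.
Too low — raise k to concentrate. Iterating converges to k ≈ 3.34.
Then θ = 37/(3.34−1) ≈ 15.8.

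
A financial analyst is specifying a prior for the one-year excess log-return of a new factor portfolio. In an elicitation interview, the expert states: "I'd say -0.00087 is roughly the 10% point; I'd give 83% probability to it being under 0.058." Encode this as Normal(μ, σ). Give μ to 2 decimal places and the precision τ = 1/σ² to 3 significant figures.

The p-quantile of Normal(μ,σ) is μ + z_p·σ, with z_{0.1} = -1.282 and z_{0.83} = 0.9542.
Eliminate σ: μ = (z₂·x₁ − z₁·x₂)/(z₂ − z₁) = (0.9542·-0.00087 − (-1.282)·0.058)/2.236 = 0.03.
Then σ = (x₂ − x₁)/(z₂ − z₁) = (0.058 − -0.00087)/2.236 = 0.03.
Precision τ = 1/σ² = 1/0.02633² = 1440.

μ = 0.03, τ = 1440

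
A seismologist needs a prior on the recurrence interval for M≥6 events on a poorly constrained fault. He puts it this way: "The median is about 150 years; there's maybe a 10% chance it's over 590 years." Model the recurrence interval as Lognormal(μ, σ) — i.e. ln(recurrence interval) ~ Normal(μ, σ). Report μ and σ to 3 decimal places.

If T ~ Lognormal(μ,σ) then ln T ~ Normal(μ,σ), so the p-quantile of ln T is μ + z_p·σ.
ln(150) = 5.011 and ln(590) = 6.38; z_{0.5} = 0, z_{0.9} = 1.282.
σ = (6.38 − 5.011)/(1.282 − (0)) = 1.069.
μ = 5.011 − (0)·1.069 = 5.011.

μ ≈ 5.011, σ ≈ 1.069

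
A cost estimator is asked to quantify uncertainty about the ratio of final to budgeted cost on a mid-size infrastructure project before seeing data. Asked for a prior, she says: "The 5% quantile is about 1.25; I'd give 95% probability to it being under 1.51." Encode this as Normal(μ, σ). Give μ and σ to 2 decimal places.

The p-quantile of Normal(μ,σ) is μ + z_p·σ, with z_{0.05} = -1.645 and z_{0.95} = 1.645.
Eliminate σ: μ = (z₂·x₁ − z₁·x₂)/(z₂ − z₁) = (1.645·1.25 − (-1.645)·1.51)/3.29 = 1.38.
Then σ = (x₂ − x₁)/(z₂ − z₁) = (1.51 − 1.25)/3.29 = 0.08.

μ = 1.38, σ = 0.08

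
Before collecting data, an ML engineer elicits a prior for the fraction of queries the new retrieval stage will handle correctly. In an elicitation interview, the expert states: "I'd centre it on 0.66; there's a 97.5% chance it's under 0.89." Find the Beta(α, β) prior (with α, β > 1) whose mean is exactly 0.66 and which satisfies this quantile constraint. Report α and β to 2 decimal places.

α ≈ 7.59, β ≈ 3.91

With mean 0.66 fixed, write α = 0.66s, β = 0.34s where s = α+β.
Need P(θ < 0.89) = 0.975 under Beta(0.66s, 0.34s). Normal approximation: (q−m)/√(m(1−m)/s) ≈ z_{0.975} = 1.96, so s ≈ 0.66·0.34·(1.96)²/(0.89−0.66)² = 16.3.
At s = 16.3: P(θ<0.89) ≈ 0.991. Adjusting to match 0.975 gives s ≈ 11.50.
So α = 0.66·11.50 ≈ 7.59, β = 0.34·11.50 ≈ 3.91.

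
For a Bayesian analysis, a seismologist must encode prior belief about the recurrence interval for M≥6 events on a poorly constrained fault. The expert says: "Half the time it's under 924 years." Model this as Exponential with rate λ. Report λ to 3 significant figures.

λ ≈ 0.00075

Exponential median = ln 2 / λ, so λ = ln 2 / 924.0 = 0.00075.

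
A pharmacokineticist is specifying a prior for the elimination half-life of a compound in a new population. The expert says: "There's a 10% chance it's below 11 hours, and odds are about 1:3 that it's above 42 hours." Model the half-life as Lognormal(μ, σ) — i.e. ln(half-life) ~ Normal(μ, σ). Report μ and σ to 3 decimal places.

μ ≈ 3.276, σ ≈ 0.685

If T ~ Lognormal(μ,σ) then ln T ~ Normal(μ,σ), so the p-quantile of ln T is μ + z_p·σ.
ln(11) = 2.398 and ln(42) = 3.738; z_{0.1} = -1.282, z_{0.75} = 0.6745.
σ = (3.738 − 2.398)/(0.6745 − (-1.282)) = 0.685.
μ = 2.398 − (-1.282)·0.685 = 3.276.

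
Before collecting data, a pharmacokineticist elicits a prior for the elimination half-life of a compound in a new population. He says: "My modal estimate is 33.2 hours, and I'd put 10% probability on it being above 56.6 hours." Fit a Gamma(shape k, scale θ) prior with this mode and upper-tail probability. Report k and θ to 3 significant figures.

k ≈ 7.65, θ ≈ 4.99

Gamma(k,θ) with k>1 has mode (k−1)θ, so θ = 33.2/(k−1).
Need P(X < 56.6) = 0.9 with θ tied to k this way. Start at k = 2, θ = 33.2: P(X<56.6) ≈ 0.508.
Too low — raise k to concentrate. Iterating converges to k ≈ 7.65.
Then θ = 33.2/(7.65−1) ≈ 4.99.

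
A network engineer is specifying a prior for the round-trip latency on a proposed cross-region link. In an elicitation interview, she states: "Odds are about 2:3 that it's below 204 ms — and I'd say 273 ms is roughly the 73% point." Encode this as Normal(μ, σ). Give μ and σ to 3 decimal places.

The p-quantile of Normal(μ,σ) is μ + z_p·σ, with z_{0.4} = -0.2533 and z_{0.73} = 0.6128.
Eliminate σ: μ = (z₂·x₁ − z₁·x₂)/(z₂ − z₁) = (0.6128·204 − (-0.2533)·273)/0.8662 = 224.182.
Then σ = (x₂ − x₁)/(z₂ − z₁) = (273 − 204)/0.8662 = 79.662.

μ = 224.182, σ = 79.662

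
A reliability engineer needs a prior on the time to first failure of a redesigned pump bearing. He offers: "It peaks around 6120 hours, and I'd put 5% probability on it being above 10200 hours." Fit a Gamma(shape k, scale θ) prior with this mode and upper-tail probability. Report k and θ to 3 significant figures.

Gamma(k,θ) with k>1 has mode (k−1)θ, so θ = 6120/(k−1).
Need P(X < 10200) = 0.95 with θ tied to k this way. Start at k = 2, θ = 6120: P(X<10200) ≈ 0.496.
Too low — raise k to concentrate. Iterating converges to k ≈ 11.7.
Then θ = 6120/(11.7−1) ≈ 572.

k ≈ 11.7, θ ≈ 572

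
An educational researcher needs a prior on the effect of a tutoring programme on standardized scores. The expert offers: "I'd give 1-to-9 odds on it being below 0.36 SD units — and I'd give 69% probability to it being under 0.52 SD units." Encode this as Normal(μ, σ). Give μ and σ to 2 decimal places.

μ = 0.48, σ = 0.09

The p-quantile of Normal(μ,σ) is μ + z_p·σ, with z_{0.1} = -1.282 and z_{0.69} = 0.4959.
Eliminate σ: μ = (z₂·x₁ − z₁·x₂)/(z₂ − z₁) = (0.4959·0.36 − (-1.282)·0.52)/1.777 = 0.48.
Then σ = (x₂ − x₁)/(z₂ − z₁) = (0.52 − 0.36)/1.777 = 0.09.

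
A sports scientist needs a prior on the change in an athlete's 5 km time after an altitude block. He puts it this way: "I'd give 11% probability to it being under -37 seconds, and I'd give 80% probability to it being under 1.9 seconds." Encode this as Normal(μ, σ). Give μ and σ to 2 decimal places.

μ = -13.93, σ = 18.81

For Normal(μ,σ), the p-quantile is μ + z_p·σ. Here z_{0.11} = -1.227, z_{0.8} = 0.8416.
So -37 = μ − 1.227σ and 1.9 = μ + 0.8416σ.
Subtracting: σ = (1.9 − -37)/(0.8416 − (-1.227)) = 18.81.
Then μ = -37 − (-1.227)·18.81 = -13.93.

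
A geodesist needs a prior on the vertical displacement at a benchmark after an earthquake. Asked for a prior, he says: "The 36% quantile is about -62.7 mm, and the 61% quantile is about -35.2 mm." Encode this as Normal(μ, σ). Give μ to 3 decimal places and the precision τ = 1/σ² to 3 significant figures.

μ = -47.244, τ = 0.000538

For Normal(μ,σ), the p-quantile is μ + z_p·σ. Here z_{0.36} = -0.3585, z_{0.61} = 0.2793.
So -62.7 = μ − 0.3585σ and -35.2 = μ + 0.2793σ.
Subtracting: σ = (-35.2 − -62.7)/(0.2793 − (-0.3585)) = 43.118.
Then μ = -62.7 − (-0.3585)·43.118 = -47.244.
Precision τ = 1/σ² = 1/43.12² = 0.000538.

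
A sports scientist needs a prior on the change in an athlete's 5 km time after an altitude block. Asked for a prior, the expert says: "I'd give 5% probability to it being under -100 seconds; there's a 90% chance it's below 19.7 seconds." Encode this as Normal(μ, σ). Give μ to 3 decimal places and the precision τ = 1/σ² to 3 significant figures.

The p-quantile of Normal(μ,σ) is μ + z_p·σ, with z_{0.05} = -1.645 and z_{0.9} = 1.282.
Eliminate σ: μ = (z₂·x₁ − z₁·x₂)/(z₂ − z₁) = (1.282·-100 − (-1.645)·19.7)/2.926 = -32.720.
Then σ = (x₂ − x₁)/(z₂ − z₁) = (19.7 − -100)/2.926 = 40.903.
Precision τ = 1/σ² = 1/40.9² = 0.000598.

μ = -32.720, τ = 0.000598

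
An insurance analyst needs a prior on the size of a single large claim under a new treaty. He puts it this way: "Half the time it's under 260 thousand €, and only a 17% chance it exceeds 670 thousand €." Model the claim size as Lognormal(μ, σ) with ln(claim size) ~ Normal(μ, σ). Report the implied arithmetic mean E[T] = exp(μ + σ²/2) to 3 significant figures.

E[T] ≈ 425 thousand €

If T ~ Lognormal(μ,σ) then ln T ~ Normal(μ,σ), so the p-quantile of ln T is μ + z_p·σ.
ln(260) = 5.561 and ln(670) = 6.507; z_{0.5} = 0, z_{0.83} = 0.9542.
σ = (6.507 − 5.561)/(0.9542 − (0)) = 0.992.
μ = 5.561 − (0)·0.992 = 5.561.
E[T] = exp(μ + σ²/2) = exp(5.561 + 0.4921) = 425 thousand €.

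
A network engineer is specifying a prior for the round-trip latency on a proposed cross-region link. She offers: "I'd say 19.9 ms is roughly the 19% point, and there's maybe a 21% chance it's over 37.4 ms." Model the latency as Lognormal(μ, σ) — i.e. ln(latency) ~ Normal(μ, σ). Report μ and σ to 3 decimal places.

If T ~ Lognormal(μ,σ) then ln T ~ Normal(μ,σ), so the p-quantile of ln T is μ + z_p·σ.
ln(19.9) = 2.991 and ln(37.4) = 3.622; z_{0.19} = -0.8779, z_{0.79} = 0.8064.
σ = (3.622 − 2.991)/(0.8064 − (-0.8779)) = 0.375.
μ = 2.991 − (-0.8779)·0.375 = 3.320.

μ ≈ 3.320, σ ≈ 0.375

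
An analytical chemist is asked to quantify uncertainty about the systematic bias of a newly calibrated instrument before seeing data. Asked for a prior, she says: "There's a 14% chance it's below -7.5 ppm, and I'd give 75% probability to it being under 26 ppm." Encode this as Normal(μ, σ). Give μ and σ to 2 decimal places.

μ = 13.12, σ = 19.09

The p-quantile of Normal(μ,σ) is μ + z_p·σ, with z_{0.14} = -1.08 and z_{0.75} = 0.6745.
Eliminate σ: μ = (z₂·x₁ − z₁·x₂)/(z₂ − z₁) = (0.6745·-7.5 − (-1.08)·26)/1.755 = 13.12.
Then σ = (x₂ − x₁)/(z₂ − z₁) = (26 − -7.5)/1.755 = 19.09.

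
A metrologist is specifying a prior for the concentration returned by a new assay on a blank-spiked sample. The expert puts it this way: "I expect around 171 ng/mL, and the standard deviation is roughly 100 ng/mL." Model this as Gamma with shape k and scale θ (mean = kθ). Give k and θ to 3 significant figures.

For Gamma(k, scale θ): mean = kθ, variance = kθ², so CV = 1/√k.
CV = SD/mean = 100/171 = 0.5848, hence k = 1/CV² = 2.92.
Then θ = mean/k = 171/2.92 = 58.5.

k ≈ 2.92, θ ≈ 58.5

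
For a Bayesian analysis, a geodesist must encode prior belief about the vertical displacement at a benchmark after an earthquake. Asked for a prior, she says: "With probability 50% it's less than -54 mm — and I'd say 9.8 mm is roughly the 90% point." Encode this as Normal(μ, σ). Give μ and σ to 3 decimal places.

μ = -54.000, σ = 49.783

The p-quantile of Normal(μ,σ) is μ + z_p·σ, with z_{0.5} = 0 and z_{0.9} = 1.282.
Eliminate σ: μ = (z₂·x₁ − z₁·x₂)/(z₂ − z₁) = (1.282·-54 − (0)·9.8)/1.282 = -54.000.
Then σ = (x₂ − x₁)/(z₂ − z₁) = (9.8 − -54)/1.282 = 49.783.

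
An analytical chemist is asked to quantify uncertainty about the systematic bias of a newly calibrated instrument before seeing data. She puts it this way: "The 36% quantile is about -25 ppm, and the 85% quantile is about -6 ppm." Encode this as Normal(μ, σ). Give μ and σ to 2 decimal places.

μ = -20.12, σ = 13.62

The p-quantile of Normal(μ,σ) is μ + z_p·σ, with z_{0.36} = -0.3585 and z_{0.85} = 1.036.
Eliminate σ: μ = (z₂·x₁ − z₁·x₂)/(z₂ − z₁) = (1.036·-25 − (-0.3585)·-6)/1.395 = -20.12.
Then σ = (x₂ − x₁)/(z₂ − z₁) = (-6 − -25)/1.395 = 13.62.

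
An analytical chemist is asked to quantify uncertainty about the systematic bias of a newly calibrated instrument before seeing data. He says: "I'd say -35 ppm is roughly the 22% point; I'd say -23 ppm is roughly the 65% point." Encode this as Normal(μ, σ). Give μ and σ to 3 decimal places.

The p-quantile of Normal(μ,σ) is μ + z_p·σ, with z_{0.22} = -0.7722 and z_{0.65} = 0.3853.
Eliminate σ: μ = (z₂·x₁ − z₁·x₂)/(z₂ − z₁) = (0.3853·-35 − (-0.7722)·-23)/1.158 = -26.995.
Then σ = (x₂ − x₁)/(z₂ − z₁) = (-23 − -35)/1.158 = 10.367.

μ = -26.995, σ = 10.367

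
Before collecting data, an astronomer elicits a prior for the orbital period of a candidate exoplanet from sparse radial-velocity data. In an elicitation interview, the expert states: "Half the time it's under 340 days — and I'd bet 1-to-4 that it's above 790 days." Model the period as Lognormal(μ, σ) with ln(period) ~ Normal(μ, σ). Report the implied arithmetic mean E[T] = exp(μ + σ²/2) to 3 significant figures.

If T ~ Lognormal(μ,σ) then ln T ~ Normal(μ,σ), so the p-quantile of ln T is μ + z_p·σ.
ln(340) = 5.829 and ln(790) = 6.672; z_{0.5} = 0, z_{0.8} = 0.8416.
σ = (6.672 − 5.829)/(0.8416 − (0)) = 1.002.
μ = 5.829 − (0)·1.002 = 5.829.
E[T] = exp(μ + σ²/2) = exp(5.829 + 0.5017) = 562 days.

E[T] ≈ 562 days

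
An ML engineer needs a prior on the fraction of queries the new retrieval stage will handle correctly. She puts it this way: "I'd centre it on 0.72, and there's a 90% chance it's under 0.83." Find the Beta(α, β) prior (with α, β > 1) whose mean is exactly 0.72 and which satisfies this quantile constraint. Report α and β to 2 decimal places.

With mean 0.72 fixed, write α = 0.72s, β = 0.28s where s = α+β.
Need P(θ < 0.83) = 0.9 under Beta(0.72s, 0.28s). Normal approximation: (q−m)/√(m(1−m)/s) ≈ z_{0.9} = 1.28, so s ≈ 0.72·0.28·(1.28)²/(0.83−0.72)² = 27.4.
At s = 27.4: P(θ<0.83) ≈ 0.912. Adjusting to match 0.9 gives s ≈ 24.84.
So α = 0.72·24.84 ≈ 17.88, β = 0.28·24.84 ≈ 6.95.

α ≈ 17.88, β ≈ 6.95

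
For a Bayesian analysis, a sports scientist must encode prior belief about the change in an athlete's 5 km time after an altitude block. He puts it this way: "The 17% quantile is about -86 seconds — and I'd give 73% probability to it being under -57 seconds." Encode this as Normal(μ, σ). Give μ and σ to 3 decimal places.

μ = -68.341, σ = 18.507

For Normal(μ,σ), the p-quantile is μ + z_p·σ. Here z_{0.17} = -0.9542, z_{0.73} = 0.6128.
So -86 = μ − 0.9542σ and -57 = μ + 0.6128σ.
Subtracting: σ = (-57 − -86)/(0.6128 − (-0.9542)) = 18.507.
Then μ = -86 − (-0.9542)·18.507 = -68.341.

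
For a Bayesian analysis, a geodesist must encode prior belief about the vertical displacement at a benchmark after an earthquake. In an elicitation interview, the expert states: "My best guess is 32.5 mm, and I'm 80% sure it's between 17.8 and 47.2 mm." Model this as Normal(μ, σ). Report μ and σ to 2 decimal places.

A symmetric 80% interval runs μ ± z·σ with z = 1.282.
Half-width = 14.7, so σ = 14.7/1.282 = 11.47.
μ is the stated best guess, 32.50.

μ = 32.50, σ = 11.47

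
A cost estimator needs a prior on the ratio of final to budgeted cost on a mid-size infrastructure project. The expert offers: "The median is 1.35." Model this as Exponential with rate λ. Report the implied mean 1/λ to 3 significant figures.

mean ≈ 1.95

Exponential median = ln 2 / λ, so λ = ln 2 / 1.35 = 0.513.
Mean = 1/λ = 1.95.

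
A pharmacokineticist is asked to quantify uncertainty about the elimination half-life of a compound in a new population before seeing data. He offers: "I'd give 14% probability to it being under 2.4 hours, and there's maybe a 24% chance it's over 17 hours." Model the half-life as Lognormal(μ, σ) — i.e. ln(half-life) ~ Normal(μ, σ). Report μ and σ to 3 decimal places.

If T ~ Lognormal(μ,σ) then ln T ~ Normal(μ,σ), so the p-quantile of ln T is μ + z_p·σ.
ln(2.4) = 0.8755 and ln(17) = 2.833; z_{0.14} = -1.08, z_{0.76} = 0.7063.
σ = (2.833 − 0.8755)/(0.7063 − (-1.08)) = 1.096.
μ = 0.8755 − (-1.08)·1.096 = 2.059.

μ ≈ 2.059, σ ≈ 1.096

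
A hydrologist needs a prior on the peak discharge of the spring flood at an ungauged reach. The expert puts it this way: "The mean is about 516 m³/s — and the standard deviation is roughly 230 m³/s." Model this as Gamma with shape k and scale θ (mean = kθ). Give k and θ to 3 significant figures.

k ≈ 5.03, θ ≈ 103

For Gamma(k, scale θ): mean = kθ, variance = kθ², so CV = 1/√k.
CV = SD/mean = 230/516 = 0.4457, hence k = 1/CV² = 5.03.
Then θ = mean/k = 516/5.03 = 103.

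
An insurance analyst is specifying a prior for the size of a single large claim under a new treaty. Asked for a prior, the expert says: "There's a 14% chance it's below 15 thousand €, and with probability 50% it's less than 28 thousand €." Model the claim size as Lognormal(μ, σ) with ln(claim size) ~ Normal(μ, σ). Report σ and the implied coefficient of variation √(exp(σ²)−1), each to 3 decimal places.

σ ≈ 0.578, CV ≈ 0.629

If T ~ Lognormal(μ,σ) then ln T ~ Normal(μ,σ), so the p-quantile of ln T is μ + z_p·σ.
ln(15) = 2.708 and ln(28) = 3.332; z_{0.14} = -1.08, z_{0.5} = 0.
σ = (3.332 − 2.708)/(0 − (-1.08)) = 0.578.
μ = 2.708 − (-1.08)·0.578 = 3.332.
CV = √(exp(σ²)−1) = √(exp(0.3338)−1) = 0.629.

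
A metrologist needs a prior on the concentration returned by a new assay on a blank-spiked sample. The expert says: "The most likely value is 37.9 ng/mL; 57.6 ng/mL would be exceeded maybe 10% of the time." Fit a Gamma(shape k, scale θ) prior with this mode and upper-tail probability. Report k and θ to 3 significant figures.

Gamma(k,θ) with k>1 has mode (k−1)θ, so θ = 37.9/(k−1).
Need P(X < 57.6) = 0.9 with θ tied to k this way. Start at k = 2, θ = 37.9: P(X<57.6) ≈ 0.449.
Too low — raise k to concentrate. Iterating converges to k ≈ 11.6.
Then θ = 37.9/(11.6−1) ≈ 3.56.

k ≈ 11.6, θ ≈ 3.56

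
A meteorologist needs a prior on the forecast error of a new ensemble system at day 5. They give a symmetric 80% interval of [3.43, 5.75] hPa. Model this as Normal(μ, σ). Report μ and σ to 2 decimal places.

μ = 4.59, σ = 0.91

A symmetric 80% interval runs μ ± z·σ with z = 1.282.
Half-width = 1.16, so σ = 1.16/1.282 = 0.91.
μ is the interval midpoint, 4.59.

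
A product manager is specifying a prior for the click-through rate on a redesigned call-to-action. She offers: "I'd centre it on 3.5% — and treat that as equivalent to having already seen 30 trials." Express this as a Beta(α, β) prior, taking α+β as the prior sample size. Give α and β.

Under the effective-sample-size interpretation, Beta(α, β) has prior mean α/(α+β) and prior sample size α+β.
So α+β = 30 and α/(α+β) = 0.035, giving α = 0.035·30 = 1.05 and β = 30 − 1.05 = 28.95.

α = 1.05, β = 28.95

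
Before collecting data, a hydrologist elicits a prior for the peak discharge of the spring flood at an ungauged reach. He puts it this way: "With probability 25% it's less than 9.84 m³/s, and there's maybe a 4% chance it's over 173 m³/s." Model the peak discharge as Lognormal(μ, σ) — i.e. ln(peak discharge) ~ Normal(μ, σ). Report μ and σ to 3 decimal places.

If T ~ Lognormal(μ,σ) then ln T ~ Normal(μ,σ), so the p-quantile of ln T is μ + z_p·σ.
ln(9.84) = 2.286 and ln(173) = 5.153; z_{0.25} = -0.6745, z_{0.96} = 1.751.
σ = (5.153 − 2.286)/(1.751 − (-0.6745)) = 1.182.
μ = 2.286 − (-0.6745)·1.182 = 3.084.

μ ≈ 3.084, σ ≈ 1.182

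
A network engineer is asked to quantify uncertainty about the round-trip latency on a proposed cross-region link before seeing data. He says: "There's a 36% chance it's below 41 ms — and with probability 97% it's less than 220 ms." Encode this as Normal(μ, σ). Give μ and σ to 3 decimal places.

μ = 69.654, σ = 79.937

The p-quantile of Normal(μ,σ) is μ + z_p·σ, with z_{0.36} = -0.3585 and z_{0.97} = 1.881.
Eliminate σ: μ = (z₂·x₁ − z₁·x₂)/(z₂ − z₁) = (1.881·41 − (-0.3585)·220)/2.239 = 69.654.
Then σ = (x₂ − x₁)/(z₂ − z₁) = (220 − 41)/2.239 = 79.937.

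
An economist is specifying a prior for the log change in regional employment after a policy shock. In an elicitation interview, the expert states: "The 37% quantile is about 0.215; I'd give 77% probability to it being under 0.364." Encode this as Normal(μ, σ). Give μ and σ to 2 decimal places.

μ = 0.26, σ = 0.14

For Normal(μ,σ), the p-quantile is μ + z_p·σ. Here z_{0.37} = -0.3319, z_{0.77} = 0.7388.
So 0.215 = μ − 0.3319σ and 0.364 = μ + 0.7388σ.
Subtracting: σ = (0.364 − 0.215)/(0.7388 − (-0.3319)) = 0.14.
Then μ = 0.215 − (-0.3319)·0.14 = 0.26.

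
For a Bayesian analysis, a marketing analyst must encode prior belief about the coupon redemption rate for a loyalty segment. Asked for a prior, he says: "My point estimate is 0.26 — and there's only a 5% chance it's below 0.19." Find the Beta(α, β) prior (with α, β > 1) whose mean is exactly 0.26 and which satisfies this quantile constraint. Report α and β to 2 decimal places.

With mean 0.26 fixed, write α = 0.26s, β = 0.74s where s = α+β.
Need P(θ < 0.19) = 0.05 under Beta(0.26s, 0.74s). Normal approximation: (q−m)/√(m(1−m)/s) ≈ z_{0.05} = -1.64, so s ≈ 0.26·0.74·(-1.64)²/(0.19−0.26)² = 106.2.
At s = 106.2: P(θ<0.19) ≈ 0.042. Adjusting to match 0.05 gives s ≈ 97.00.
So α = 0.26·97.00 ≈ 25.22, β = 0.74·97.00 ≈ 71.78.

α ≈ 25.22, β ≈ 71.78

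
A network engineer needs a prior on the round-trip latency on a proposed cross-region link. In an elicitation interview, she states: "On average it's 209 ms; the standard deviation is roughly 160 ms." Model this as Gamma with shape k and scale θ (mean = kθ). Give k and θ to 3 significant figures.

k ≈ 1.71, θ ≈ 122

For Gamma(k, scale θ): mean = kθ, variance = kθ², so CV = 1/√k.
CV = SD/mean = 160/209 = 0.7656, hence k = 1/CV² = 1.71.
Then θ = mean/k = 209/1.71 = 122.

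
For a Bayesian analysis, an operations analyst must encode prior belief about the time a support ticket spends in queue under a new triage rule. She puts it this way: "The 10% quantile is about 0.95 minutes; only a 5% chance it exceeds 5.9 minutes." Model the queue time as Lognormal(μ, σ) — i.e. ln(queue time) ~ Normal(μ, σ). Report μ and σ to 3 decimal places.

μ ≈ 0.748, σ ≈ 0.624

If T ~ Lognormal(μ,σ) then ln T ~ Normal(μ,σ), so the p-quantile of ln T is μ + z_p·σ.
ln(0.95) = -0.05129 and ln(5.9) = 1.775; z_{0.1} = -1.282, z_{0.95} = 1.645.
σ = (1.775 − -0.05129)/(1.645 − (-1.282)) = 0.624.
μ = -0.05129 − (-1.282)·0.624 = 0.748.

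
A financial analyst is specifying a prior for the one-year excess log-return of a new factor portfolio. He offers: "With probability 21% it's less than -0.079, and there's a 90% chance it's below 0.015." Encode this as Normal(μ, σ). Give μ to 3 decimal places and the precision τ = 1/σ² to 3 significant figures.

μ = -0.043, τ = 493

The p-quantile of Normal(μ,σ) is μ + z_p·σ, with z_{0.21} = -0.8064 and z_{0.9} = 1.282.
Eliminate σ: μ = (z₂·x₁ − z₁·x₂)/(z₂ − z₁) = (1.282·-0.079 − (-0.8064)·0.015)/2.088 = -0.043.
Then σ = (x₂ − x₁)/(z₂ − z₁) = (0.015 − -0.079)/2.088 = 0.045.
Precision τ = 1/σ² = 1/0.04502² = 493.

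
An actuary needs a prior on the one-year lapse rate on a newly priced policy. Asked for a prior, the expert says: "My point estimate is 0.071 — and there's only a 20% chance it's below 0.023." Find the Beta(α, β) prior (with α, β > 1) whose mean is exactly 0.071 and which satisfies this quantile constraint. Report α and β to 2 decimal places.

α ≈ 1.36, β ≈ 17.76

With mean 0.071 fixed, write α = 0.071s, β = 0.929s where s = α+β.
Need P(θ < 0.023) = 0.2 under Beta(0.071s, 0.929s). Normal approximation: (q−m)/√(m(1−m)/s) ≈ z_{0.2} = -0.842, so s ≈ 0.071·0.929·(-0.842)²/(0.023−0.071)² = 20.3.
At s = 20.3: P(θ<0.023) ≈ 0.188. Adjusting to match 0.2 gives s ≈ 19.12.
So α = 0.071·19.12 ≈ 1.36, β = 0.929·19.12 ≈ 17.76.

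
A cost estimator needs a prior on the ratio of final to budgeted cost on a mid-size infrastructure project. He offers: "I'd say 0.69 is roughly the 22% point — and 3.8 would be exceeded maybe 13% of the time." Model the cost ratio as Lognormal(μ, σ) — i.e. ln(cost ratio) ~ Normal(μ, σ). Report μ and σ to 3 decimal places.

μ ≈ 0.323, σ ≈ 0.899

If T ~ Lognormal(μ,σ) then ln T ~ Normal(μ,σ), so the p-quantile of ln T is μ + z_p·σ.
ln(0.69) = -0.3711 and ln(3.8) = 1.335; z_{0.22} = -0.7722, z_{0.87} = 1.126.
σ = (1.335 − -0.3711)/(1.126 − (-0.7722)) = 0.899.
μ = -0.3711 − (-0.7722)·0.899 = 0.323.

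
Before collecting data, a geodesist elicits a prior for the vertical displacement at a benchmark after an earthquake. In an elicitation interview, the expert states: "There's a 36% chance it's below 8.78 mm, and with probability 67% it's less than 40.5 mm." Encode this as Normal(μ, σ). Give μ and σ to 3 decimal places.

For Normal(μ,σ), the p-quantile is μ + z_p·σ. Here z_{0.36} = -0.3585, z_{0.67} = 0.4399.
So 8.78 = μ − 0.3585σ and 40.5 = μ + 0.4399σ.
Subtracting: σ = (40.5 − 8.78)/(0.4399 − (-0.3585)) = 39.731.
Then μ = 8.78 − (-0.3585)·39.731 = 23.022.

μ = 23.022, σ = 39.731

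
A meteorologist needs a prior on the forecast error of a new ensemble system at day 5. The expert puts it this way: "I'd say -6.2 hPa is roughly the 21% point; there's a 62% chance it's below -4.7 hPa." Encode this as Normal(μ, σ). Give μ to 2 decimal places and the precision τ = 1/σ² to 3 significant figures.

μ = -5.11, τ = 0.549

The p-quantile of Normal(μ,σ) is μ + z_p·σ, with z_{0.21} = -0.8064 and z_{0.62} = 0.3055.
Eliminate σ: μ = (z₂·x₁ − z₁·x₂)/(z₂ − z₁) = (0.3055·-6.2 − (-0.8064)·-4.7)/1.112 = -5.11.
Then σ = (x₂ − x₁)/(z₂ − z₁) = (-4.7 − -6.2)/1.112 = 1.35.
Precision τ = 1/σ² = 1/1.349² = 0.549.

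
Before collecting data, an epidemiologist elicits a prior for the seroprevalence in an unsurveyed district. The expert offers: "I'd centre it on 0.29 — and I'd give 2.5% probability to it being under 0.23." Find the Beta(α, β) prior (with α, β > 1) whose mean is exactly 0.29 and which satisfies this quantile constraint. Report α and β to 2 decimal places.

With mean 0.29 fixed, write α = 0.29s, β = 0.71s where s = α+β.
Need P(θ < 0.23) = 0.025 under Beta(0.29s, 0.71s). Normal approximation: (q−m)/√(m(1−m)/s) ≈ z_{0.025} = -1.96, so s ≈ 0.29·0.71·(-1.96)²/(0.23−0.29)² = 219.7.
At s = 219.7: P(θ<0.23) ≈ 0.021. Adjusting to match 0.025 gives s ≈ 204.55.
So α = 0.29·204.55 ≈ 59.32, β = 0.71·204.55 ≈ 145.23.

α ≈ 59.32, β ≈ 145.23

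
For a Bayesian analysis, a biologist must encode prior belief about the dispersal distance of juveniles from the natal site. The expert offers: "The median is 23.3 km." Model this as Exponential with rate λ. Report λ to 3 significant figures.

Exponential median = ln 2 / λ, so λ = ln 2 / 23.3 = 0.0297.

λ ≈ 0.0297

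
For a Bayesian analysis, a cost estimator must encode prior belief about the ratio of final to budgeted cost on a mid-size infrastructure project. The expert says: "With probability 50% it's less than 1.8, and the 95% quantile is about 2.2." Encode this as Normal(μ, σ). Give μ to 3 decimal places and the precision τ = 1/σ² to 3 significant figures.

For Normal(μ,σ), the p-quantile is μ + z_p·σ. Here z_{0.5} = 0, z_{0.95} = 1.645.
So 1.8 = μ + 0σ and 2.2 = μ + 1.645σ.
Subtracting: σ = (2.2 − 1.8)/(1.645 − (0)) = 0.243.
Then μ = 1.8 − (0)·0.243 = 1.800.
Precision τ = 1/σ² = 1/0.2432² = 16.9.

μ = 1.800, τ = 16.9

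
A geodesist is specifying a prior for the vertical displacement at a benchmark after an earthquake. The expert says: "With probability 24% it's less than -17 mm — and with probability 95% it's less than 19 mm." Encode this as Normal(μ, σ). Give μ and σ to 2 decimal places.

μ = -6.19, σ = 15.31

For Normal(μ,σ), the p-quantile is μ + z_p·σ. Here z_{0.24} = -0.7063, z_{0.95} = 1.645.
So -17 = μ − 0.7063σ and 19 = μ + 1.645σ.
Subtracting: σ = (19 − -17)/(1.645 − (-0.7063)) = 15.31.
Then μ = -17 − (-0.7063)·15.31 = -6.19.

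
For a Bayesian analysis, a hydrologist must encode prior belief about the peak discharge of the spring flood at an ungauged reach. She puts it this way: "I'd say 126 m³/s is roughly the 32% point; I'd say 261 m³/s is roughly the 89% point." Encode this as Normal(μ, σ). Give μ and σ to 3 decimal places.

The p-quantile of Normal(μ,σ) is μ + z_p·σ, with z_{0.32} = -0.4677 and z_{0.89} = 1.227.
Eliminate σ: μ = (z₂·x₁ − z₁·x₂)/(z₂ − z₁) = (1.227·126 − (-0.4677)·261)/1.694 = 163.267.
Then σ = (x₂ − x₁)/(z₂ − z₁) = (261 − 126)/1.694 = 79.682.

μ = 163.267, σ = 79.682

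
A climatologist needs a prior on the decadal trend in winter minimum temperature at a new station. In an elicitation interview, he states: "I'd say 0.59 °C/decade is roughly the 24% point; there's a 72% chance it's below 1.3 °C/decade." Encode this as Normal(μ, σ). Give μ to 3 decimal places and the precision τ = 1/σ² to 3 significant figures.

μ = 0.979, τ = 3.3

For Normal(μ,σ), the p-quantile is μ + z_p·σ. Here z_{0.24} = -0.7063, z_{0.72} = 0.5828.
So 0.59 = μ − 0.7063σ and 1.3 = μ + 0.5828σ.
Subtracting: σ = (1.3 − 0.59)/(0.5828 − (-0.7063)) = 0.551.
Then μ = 0.59 − (-0.7063)·0.551 = 0.979.
Precision τ = 1/σ² = 1/0.5508² = 3.3.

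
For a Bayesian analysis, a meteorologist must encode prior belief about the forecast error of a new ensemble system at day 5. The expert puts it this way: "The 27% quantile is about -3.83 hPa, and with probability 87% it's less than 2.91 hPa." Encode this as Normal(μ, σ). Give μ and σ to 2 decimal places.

For Normal(μ,σ), the p-quantile is μ + z_p·σ. Here z_{0.27} = -0.6128, z_{0.87} = 1.126.
So -3.83 = μ − 0.6128σ and 2.91 = μ + 1.126σ.
Subtracting: σ = (2.91 − -3.83)/(1.126 − (-0.6128)) = 3.88.
Then μ = -3.83 − (-0.6128)·3.88 = -1.46.

μ = -1.46, σ = 3.88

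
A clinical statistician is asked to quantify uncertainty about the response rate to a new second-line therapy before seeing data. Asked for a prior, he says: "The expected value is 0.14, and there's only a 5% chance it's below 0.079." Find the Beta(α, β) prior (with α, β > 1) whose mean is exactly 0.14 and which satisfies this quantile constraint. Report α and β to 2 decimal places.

α ≈ 9.96, β ≈ 61.19

With mean 0.14 fixed, write α = 0.14s, β = 0.86s where s = α+β.
Need P(θ < 0.079) = 0.05 under Beta(0.14s, 0.86s). Normal approximation: (q−m)/√(m(1−m)/s) ≈ z_{0.05} = -1.64, so s ≈ 0.14·0.86·(-1.64)²/(0.079−0.14)² = 87.5.
At s = 87.5: P(θ<0.079) ≈ 0.033. Adjusting to match 0.05 gives s ≈ 71.15.
So α = 0.14·71.15 ≈ 9.96, β = 0.86·71.15 ≈ 61.19.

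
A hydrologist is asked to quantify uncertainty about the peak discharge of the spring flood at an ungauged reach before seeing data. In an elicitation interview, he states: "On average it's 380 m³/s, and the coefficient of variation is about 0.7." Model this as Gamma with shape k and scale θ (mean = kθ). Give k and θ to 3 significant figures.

k ≈ 2.04, θ ≈ 186

For Gamma(k, scale θ): mean = kθ, variance = kθ², so CV = 1/√k.
CV = 0.7, hence k = 1/CV² = 2.04.
Then θ = mean/k = 380/2.04 = 186.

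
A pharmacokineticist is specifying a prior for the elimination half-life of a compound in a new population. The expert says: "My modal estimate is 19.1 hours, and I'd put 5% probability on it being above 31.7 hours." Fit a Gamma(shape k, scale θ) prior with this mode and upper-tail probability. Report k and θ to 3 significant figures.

k ≈ 11.9, θ ≈ 1.76

Gamma(k,θ) with k>1 has mode (k−1)θ, so θ = 19.1/(k−1).
Need P(X < 31.7) = 0.95 with θ tied to k this way. Start at k = 2, θ = 19.1: P(X<31.7) ≈ 0.494.
Too low — raise k to concentrate. Iterating converges to k ≈ 11.9.
Then θ = 19.1/(11.9−1) ≈ 1.76.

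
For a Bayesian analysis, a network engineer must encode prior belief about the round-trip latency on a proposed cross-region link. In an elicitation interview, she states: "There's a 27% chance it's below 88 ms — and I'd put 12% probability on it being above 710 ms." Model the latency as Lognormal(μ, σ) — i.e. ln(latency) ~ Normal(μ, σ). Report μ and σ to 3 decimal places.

μ ≈ 5.193, σ ≈ 1.168

If T ~ Lognormal(μ,σ) then ln T ~ Normal(μ,σ), so the p-quantile of ln T is μ + z_p·σ.
ln(88) = 4.477 and ln(710) = 6.565; z_{0.27} = -0.6128, z_{0.88} = 1.175.
σ = (6.565 − 4.477)/(1.175 − (-0.6128)) = 1.168.
μ = 4.477 − (-0.6128)·1.168 = 5.193.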